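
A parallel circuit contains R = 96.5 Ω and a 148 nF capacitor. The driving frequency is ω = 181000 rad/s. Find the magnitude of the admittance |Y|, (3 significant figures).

X_C = 1/(ωC) = 37.3 Ω
Parallel: admittances add. Y = 1/R + jωC
Y = (0.0104 + j0.0268) S
|Y| = 0.0287 S → |Z| = 1/|Y| = 34.8 Ω, ∠Z = −∠Y = -68.9°

28.7 mS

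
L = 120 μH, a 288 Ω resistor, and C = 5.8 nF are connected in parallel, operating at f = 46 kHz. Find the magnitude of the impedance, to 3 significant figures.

ω = 2πf = 289000 rad/s
X_L = ωL = 34.7 Ω
X_C = 1/(ωC) = 597 Ω
Parallel: admittances add. Y = 1/R + 1/(jωL) + jωC
Y = (0.00347 − j0.0272) S
|Y| = 0.0274 S → |Z| = 1/|Y| = 36.5 Ω, ∠Z = −∠Y = 82.7°

36.5 Ω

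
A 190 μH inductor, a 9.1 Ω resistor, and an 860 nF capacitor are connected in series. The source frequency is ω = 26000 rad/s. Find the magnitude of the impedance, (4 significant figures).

40.81 Ω

X_L = ωL = 4.940 Ω
X_C = 1/(ωC) = 44.72 Ω
Net reactance X = X_L − X_C = -39.78 Ω
Z = 9.100 − j39.78 Ω
|Z| = √(9.100² + 39.78²) = 40.81 Ω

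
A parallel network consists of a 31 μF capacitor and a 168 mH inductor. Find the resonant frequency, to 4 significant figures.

ω₀ = 1/√(LC) = 1/√(0.168 × 3.1e-05) = 438.2 rad/s
f₀ = ω₀/(2π) = 69.74 Hz

69.74 Hz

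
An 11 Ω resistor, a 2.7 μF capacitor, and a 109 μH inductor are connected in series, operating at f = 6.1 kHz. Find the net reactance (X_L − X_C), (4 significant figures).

-5.486 Ω

ω = 2πf = 38330 rad/s
X_L = ωL = 4.178 Ω
X_C = 1/(ωC) = 9.663 Ω
X = 4.178 − 9.663 = -5.486 Ω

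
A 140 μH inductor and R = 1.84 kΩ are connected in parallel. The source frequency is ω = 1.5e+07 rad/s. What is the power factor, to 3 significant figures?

0.752

X_L = ωL = 2100 Ω
Parallel: admittances add. Y = 1/R + 1/(jωL)
Y = (0.000543 − j0.000476) S
|Y| = 0.000723 S → |Z| = 1/|Y| = 1380 Ω, ∠Z = −∠Y = 41.2°
cos φ = cos(41.2°) = 0.752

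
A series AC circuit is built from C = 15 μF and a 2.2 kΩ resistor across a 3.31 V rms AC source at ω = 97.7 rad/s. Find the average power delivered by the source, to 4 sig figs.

X_C = 1/(ωC) = 682.4 Ω
Z = 2200 − j682.4 Ω
|Z| = √(2200² + 682.4²) = 2303 Ω
∠Z = arctan(-682.4/2200) = -17.23°
I = V/|Z| = 1.437 mA
P = VI cos φ = 3.31 × 0.001437 × cos(-17.23°) = 4.543 mW

4.543 mW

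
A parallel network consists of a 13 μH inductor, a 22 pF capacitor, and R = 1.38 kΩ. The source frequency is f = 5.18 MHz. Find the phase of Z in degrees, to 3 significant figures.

66.3°

ω = 2πf = 3.255e+07 rad/s
X_L = ωL = 423 Ω
X_C = 1/(ωC) = 1400 Ω
Parallel: admittances add. Y = 1/R + 1/(jωL) + jωC
Y = (0.000725 − j0.00165) S
|Y| = 0.00180 S → |Z| = 1/|Y| = 556 Ω, ∠Z = −∠Y = 66.3°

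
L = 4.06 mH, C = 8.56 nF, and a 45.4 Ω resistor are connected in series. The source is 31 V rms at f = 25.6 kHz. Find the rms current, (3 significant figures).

360 mA

ω = 2πf = 160800 rad/s
X_L = ωL = 653 Ω
X_C = 1/(ωC) = 726 Ω
Net reactance X = X_L − X_C = -73.2 Ω
Z = 45.4 − j73.2 Ω
|Z| = √(45.4² + 73.2²) = 86.2 Ω
I = V/|Z| = 31/86.2 = 360 mA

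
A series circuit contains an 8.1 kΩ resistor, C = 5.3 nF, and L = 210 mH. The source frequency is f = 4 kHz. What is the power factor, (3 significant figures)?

0.964

ω = 2πf = 25130 rad/s
X_L = ωL = 5280 Ω
X_C = 1/(ωC) = 7510 Ω
Net reactance X = X_L − X_C = -2230 Ω
Z = 8100 − j2230 Ω
|Z| = √(8100² + 2230²) = 8400 Ω
∠Z = arctan(-2230/8100) = -15.4°
cos φ = cos(-15.4°) = 0.964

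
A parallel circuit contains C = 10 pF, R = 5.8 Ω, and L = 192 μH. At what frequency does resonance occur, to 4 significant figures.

3.632 MHz

ω₀ = 1/√(LC) = 1/√(0.000192 × 1e-11) = 2.282e+07 rad/s
f₀ = ω₀/(2π) = 3.632 MHz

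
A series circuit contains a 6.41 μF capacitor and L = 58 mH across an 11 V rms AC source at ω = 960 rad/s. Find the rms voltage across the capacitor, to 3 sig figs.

X_L = ωL = 55.7 Ω
X_C = 1/(ωC) = 163 Ω
Net reactance X = X_L − X_C = -107 Ω
Z = − j107 Ω
|Z| = √(0² + 107²) = 107 Ω
I = V/|Z| = 103 mA
V_C = I·|Z_C| = 0.103 × 163 = 16.7 V

16.7 V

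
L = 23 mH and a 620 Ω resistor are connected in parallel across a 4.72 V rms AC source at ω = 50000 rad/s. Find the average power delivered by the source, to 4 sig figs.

35.93 mW

X_L = ωL = 1150 Ω
Parallel: admittances add. Y = 1/R + 1/(jωL)
Y = (0.001613 − j0.0008696) S
|Y| = 0.001832 S → |Z| = 1/|Y| = 545.7 Ω, ∠Z = −∠Y = 28.33°
I = V/|Z| = 8.649 mA
P = VI cos φ = 4.72 × 0.008649 × cos(28.33°) = 35.93 mW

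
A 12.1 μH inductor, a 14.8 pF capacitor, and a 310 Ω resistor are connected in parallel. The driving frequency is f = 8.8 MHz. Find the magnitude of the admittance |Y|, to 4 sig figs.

3.296 mS

ω = 2πf = 5.529e+07 rad/s
X_L = ωL = 669.0 Ω
X_C = 1/(ωC) = 1222 Ω
Parallel: admittances add. Y = 1/R + 1/(jωL) + jωC
Y = (0.003226 − j0.0006764) S
|Y| = 0.003296 S → |Z| = 1/|Y| = 303.4 Ω, ∠Z = −∠Y = 11.84°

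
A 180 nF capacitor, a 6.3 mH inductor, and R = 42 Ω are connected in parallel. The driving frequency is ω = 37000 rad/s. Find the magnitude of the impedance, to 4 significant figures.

X_L = ωL = 233.1 Ω
X_C = 1/(ωC) = 150.2 Ω
Parallel: admittances add. Y = 1/R + 1/(jωL) + jωC
Y = (0.02381 + j0.002370) S
|Y| = 0.02393 S → |Z| = 1/|Y| = 41.79 Ω, ∠Z = −∠Y = -5.684°

41.79 Ω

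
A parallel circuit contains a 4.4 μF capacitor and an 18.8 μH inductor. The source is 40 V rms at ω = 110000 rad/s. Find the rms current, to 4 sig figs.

17.64 mA

X_L = ωL = 2.068 Ω
X_C = 1/(ωC) = 2.066 Ω
Parallel: admittances add. Y = 1/(jωL) + jωC
Y = (0 + j0.0004410) S
|Y| = 0.0004410 S → |Z| = 1/|Y| = 2268 Ω, ∠Z = −∠Y = -90.00°
I = V/|Z| = 40/2268 = 17.64 mA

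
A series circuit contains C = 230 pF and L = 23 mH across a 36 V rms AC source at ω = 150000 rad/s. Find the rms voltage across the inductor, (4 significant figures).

X_L = ωL = 3450 Ω
X_C = 1/(ωC) = 28990 Ω
Net reactance X = X_L − X_C = -25540 Ω
Z = − j25540 Ω
|Z| = √(0² + 25540²) = 25540 Ω
I = V/|Z| = 1.410 mA
V_L = I·|Z_L| = 0.001410 × 3450 = 4.864 V

4.864 V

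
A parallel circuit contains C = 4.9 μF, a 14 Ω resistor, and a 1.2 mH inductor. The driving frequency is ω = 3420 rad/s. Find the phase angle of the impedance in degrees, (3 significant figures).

72.5°

X_L = ωL = 4.10 Ω
X_C = 1/(ωC) = 59.7 Ω
Parallel: admittances add. Y = 1/R + 1/(jωL) + jωC
Y = (0.0714 − j0.227) S
|Y| = 0.238 S → |Z| = 1/|Y| = 4.20 Ω, ∠Z = −∠Y = 72.5°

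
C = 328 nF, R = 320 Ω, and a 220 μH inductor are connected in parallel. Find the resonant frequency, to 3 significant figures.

18.7 kHz

ω₀ = 1/√(LC) = 1/√(0.00022 × 3.28e-07) = 117700 rad/s
f₀ = ω₀/(2π) = 18.7 kHz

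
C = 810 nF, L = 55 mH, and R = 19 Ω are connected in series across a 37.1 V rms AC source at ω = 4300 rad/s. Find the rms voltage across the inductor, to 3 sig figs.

X_L = ωL = 236 Ω
X_C = 1/(ωC) = 287 Ω
Net reactance X = X_L − X_C = -50.6 Ω
Z = 19.0 − j50.6 Ω
|Z| = √(19.0² + 50.6²) = 54.1 Ω
I = V/|Z| = 686 mA
V_L = I·|Z_L| = 0.686 × 236 = 162 V

162 V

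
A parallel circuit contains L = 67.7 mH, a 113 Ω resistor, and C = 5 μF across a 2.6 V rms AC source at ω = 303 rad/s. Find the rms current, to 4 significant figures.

X_L = ωL = 20.51 Ω
X_C = 1/(ωC) = 660.1 Ω
Parallel: admittances add. Y = 1/R + 1/(jωL) + jωC
Y = (0.008850 − j0.04723) S
|Y| = 0.04806 S → |Z| = 1/|Y| = 20.81 Ω, ∠Z = −∠Y = 79.39°
I = V/|Z| = 2.6/20.81 = 124.9 mA

124.9 mA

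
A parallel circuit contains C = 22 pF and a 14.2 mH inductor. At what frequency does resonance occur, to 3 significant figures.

ω₀ = 1/√(LC) = 1/√(0.0142 × 2.2e-11) = 1.789e+06 rad/s
f₀ = ω₀/(2π) = 285 kHz

285 kHz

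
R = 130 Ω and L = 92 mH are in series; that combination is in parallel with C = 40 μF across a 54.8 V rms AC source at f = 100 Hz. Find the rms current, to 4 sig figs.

ω = 2πf = 628.3 rad/s
X_L = ωL = 57.81 Ω
X_C = 1/(ωC) = 39.79 Ω
Branch 1 (R+jX_L): Z₁ = 130.0 + j57.81 Ω, |Z₁| = 142.3 Ω
Branch 2 (−jX_C): Z₂ = −j39.79 Ω
Parallel: Z = Z₁Z₂/(Z₁+Z₂), |Z| = 43.13 Ω, ∠Z = -73.92°
I = V/|Z| = 54.8/43.13 = 1.270 A

1.270 A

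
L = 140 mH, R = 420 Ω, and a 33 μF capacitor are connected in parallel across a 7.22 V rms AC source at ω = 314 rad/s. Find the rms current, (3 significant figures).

X_L = ωL = 44.0 Ω
X_C = 1/(ωC) = 96.5 Ω
Parallel: admittances add. Y = 1/R + 1/(jωL) + jωC
Y = (0.00238 − j0.0124) S
|Y| = 0.0126 S → |Z| = 1/|Y| = 79.3 Ω, ∠Z = −∠Y = 79.1°
I = V/|Z| = 7.22/79.3 = 91.1 mA

91.1 mA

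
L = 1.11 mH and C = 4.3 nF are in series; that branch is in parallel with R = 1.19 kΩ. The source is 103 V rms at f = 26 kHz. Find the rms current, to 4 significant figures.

119.9 mA

ω = 2πf = 163400 rad/s
X_L = ωL = 181.3 Ω
X_C = 1/(ωC) = 1424 Ω
Branch 1: Z₁ = R = 1190 Ω
Branch 2 (series LC): Z₂ = j(X_L − X_C) = −j1242 Ω
Parallel: Z = Z₁Z₂/(Z₁+Z₂), |Z| = 859.3 Ω, ∠Z = -43.77°
I = V/|Z| = 103/859.3 = 119.9 mA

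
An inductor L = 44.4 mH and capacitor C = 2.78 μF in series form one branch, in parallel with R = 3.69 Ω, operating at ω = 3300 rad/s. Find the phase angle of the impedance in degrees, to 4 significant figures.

5.617°

X_L = ωL = 146.5 Ω
X_C = 1/(ωC) = 109.0 Ω
Branch 1: Z₁ = R = 3.690 Ω
Branch 2 (series LC): Z₂ = j(X_L − X_C) = j37.52 Ω
Parallel: Z = Z₁Z₂/(Z₁+Z₂), |Z| = 3.672 Ω, ∠Z = 5.617°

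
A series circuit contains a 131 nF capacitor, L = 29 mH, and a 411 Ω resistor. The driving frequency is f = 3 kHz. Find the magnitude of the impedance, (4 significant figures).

434.7 Ω

ω = 2πf = 18850 rad/s
X_L = ωL = 546.6 Ω
X_C = 1/(ωC) = 405.0 Ω
Net reactance X = X_L − X_C = 141.7 Ω
Z = 411.0 + j141.7 Ω
|Z| = √(411.0² + 141.7²) = 434.7 Ω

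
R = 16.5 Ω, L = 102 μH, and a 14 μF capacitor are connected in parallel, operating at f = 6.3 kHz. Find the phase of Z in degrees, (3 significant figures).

ω = 2πf = 39580 rad/s
X_L = ωL = 4.04 Ω
X_C = 1/(ωC) = 1.80 Ω
Parallel: admittances add. Y = 1/R + 1/(jωL) + jωC
Y = (0.0606 + j0.307) S
|Y| = 0.312 S → |Z| = 1/|Y| = 3.20 Ω, ∠Z = −∠Y = -78.8°

-78.8°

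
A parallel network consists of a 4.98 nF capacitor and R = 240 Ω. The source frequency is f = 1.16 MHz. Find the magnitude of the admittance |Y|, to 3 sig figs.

36.5 mS

ω = 2πf = 7.288e+06 rad/s
X_C = 1/(ωC) = 27.6 Ω
Parallel: admittances add. Y = 1/R + jωC
Y = (0.00417 + j0.0363) S
|Y| = 0.0365 S → |Z| = 1/|Y| = 27.4 Ω, ∠Z = −∠Y = -83.5°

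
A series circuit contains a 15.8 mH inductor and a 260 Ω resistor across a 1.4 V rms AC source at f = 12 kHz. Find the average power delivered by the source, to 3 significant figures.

ω = 2πf = 75400 rad/s
X_L = ωL = 1190 Ω
Z = 260 + j1190 Ω
|Z| = √(260² + 1190²) = 1220 Ω
∠Z = arctan(1190/260) = 77.7°
I = V/|Z| = 1.15 mA
P = VI cos φ = 1.4 × 0.00115 × cos(77.7°) = 343 μW

343 μW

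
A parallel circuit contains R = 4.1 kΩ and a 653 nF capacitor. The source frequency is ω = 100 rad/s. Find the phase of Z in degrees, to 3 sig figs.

X_C = 1/(ωC) = 15300 Ω
Parallel: admittances add. Y = 1/R + jωC
Y = (0.000244 + j6.53e-05) S
|Y| = 0.000252 S → |Z| = 1/|Y| = 3960 Ω, ∠Z = −∠Y = -15.0°

-15.0°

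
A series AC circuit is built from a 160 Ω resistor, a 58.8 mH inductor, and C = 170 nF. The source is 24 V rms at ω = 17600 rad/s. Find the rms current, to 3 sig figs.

33.4 mA

X_L = ωL = 1030 Ω
X_C = 1/(ωC) = 334 Ω
Net reactance X = X_L − X_C = 701 Ω
Z = 160 + j701 Ω
|Z| = √(160² + 701²) = 719 Ω
I = V/|Z| = 24/719 = 33.4 mA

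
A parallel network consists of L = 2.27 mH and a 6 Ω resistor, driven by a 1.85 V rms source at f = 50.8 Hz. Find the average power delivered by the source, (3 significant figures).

570 mW

ω = 2πf = 319.2 rad/s
X_L = ωL = 0.725 Ω
Parallel: admittances add. Y = 1/R + 1/(jωL)
Y = (0.167 − j1.38) S
|Y| = 1.39 S → |Z| = 1/|Y| = 0.719 Ω, ∠Z = −∠Y = 83.1°
I = V/|Z| = 2.57 A
P = VI cos φ = 1.85 × 2.57 × cos(83.1°) = 570 mW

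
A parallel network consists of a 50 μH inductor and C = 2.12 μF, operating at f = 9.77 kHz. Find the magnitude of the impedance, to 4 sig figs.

5.111 Ω

ω = 2πf = 61390 rad/s
X_L = ωL = 3.069 Ω
X_C = 1/(ωC) = 7.684 Ω
Parallel: admittances add. Y = 1/(jωL) + jωC
Y = (0 − j0.1957) S
|Y| = 0.1957 S → |Z| = 1/|Y| = 5.111 Ω, ∠Z = −∠Y = 90.00°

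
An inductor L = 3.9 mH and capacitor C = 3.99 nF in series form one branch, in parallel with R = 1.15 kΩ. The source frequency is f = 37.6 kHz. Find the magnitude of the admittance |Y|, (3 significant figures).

7.22 mS

ω = 2πf = 236200 rad/s
X_L = ωL = 921 Ω
X_C = 1/(ωC) = 1060 Ω
Branch 1: Z₁ = R = 1150 Ω
Branch 2 (series LC): Z₂ = j(X_L − X_C) = −j139 Ω
Parallel: Z = Z₁Z₂/(Z₁+Z₂), |Z| = 138 Ω, ∠Z = -83.1°
|Y| = 1/|Z| = 7.22 mS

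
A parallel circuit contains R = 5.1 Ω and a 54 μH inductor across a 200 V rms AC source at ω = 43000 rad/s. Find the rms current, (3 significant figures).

94.6 A

X_L = ωL = 2.32 Ω
Parallel: admittances add. Y = 1/R + 1/(jωL)
Y = (0.196 − j0.431) S
|Y| = 0.473 S → |Z| = 1/|Y| = 2.11 Ω, ∠Z = −∠Y = 65.5°
I = V/|Z| = 200/2.11 = 94.6 A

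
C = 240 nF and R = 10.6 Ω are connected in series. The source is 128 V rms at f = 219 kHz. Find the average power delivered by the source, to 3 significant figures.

ω = 2πf = 1.376e+06 rad/s
X_C = 1/(ωC) = 3.03 Ω
Z = 10.6 − j3.03 Ω
|Z| = √(10.6² + 3.03²) = 11.0 Ω
∠Z = arctan(-3.03/10.6) = -15.9°
I = V/|Z| = 11.6 A
P = VI cos φ = 128 × 11.6 × cos(-15.9°) = 1.43 kW

1.43 kW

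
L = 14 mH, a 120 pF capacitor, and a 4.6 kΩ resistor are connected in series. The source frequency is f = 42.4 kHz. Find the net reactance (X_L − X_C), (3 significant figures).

-27600 Ω

ω = 2πf = 266400 rad/s
X_L = ωL = 3730 Ω
X_C = 1/(ωC) = 31300 Ω
X = 3730 − 31300 = -27600 Ω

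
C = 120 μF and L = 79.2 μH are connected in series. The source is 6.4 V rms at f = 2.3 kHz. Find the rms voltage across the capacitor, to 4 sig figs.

ω = 2πf = 14450 rad/s
X_L = ωL = 1.145 Ω
X_C = 1/(ωC) = 0.5766 Ω
Net reactance X = X_L − X_C = 0.5679 Ω
Z = j0.5679 Ω
|Z| = √(0² + 0.5679²) = 0.5679 Ω
I = V/|Z| = 11.27 A
V_C = I·|Z_C| = 11.27 × 0.5766 = 6.499 V

6.499 V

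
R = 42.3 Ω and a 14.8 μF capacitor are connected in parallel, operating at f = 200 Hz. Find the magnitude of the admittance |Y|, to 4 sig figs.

ω = 2πf = 1257 rad/s
X_C = 1/(ωC) = 53.77 Ω
Parallel: admittances add. Y = 1/R + jωC
Y = (0.02364 + j0.01860) S
|Y| = 0.03008 S → |Z| = 1/|Y| = 33.25 Ω, ∠Z = −∠Y = -38.19°

30.08 mS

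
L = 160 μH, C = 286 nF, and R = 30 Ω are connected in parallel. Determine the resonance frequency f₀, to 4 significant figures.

23.53 kHz

ω₀ = 1/√(LC) = 1/√(0.00016 × 2.86e-07) = 147800 rad/s
f₀ = ω₀/(2π) = 23.53 kHz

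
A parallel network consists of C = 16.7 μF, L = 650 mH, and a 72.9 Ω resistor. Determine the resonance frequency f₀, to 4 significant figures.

ω₀ = 1/√(LC) = 1/√(0.65 × 1.67e-05) = 303.5 rad/s
f₀ = ω₀/(2π) = 48.31 Hz

48.31 Hz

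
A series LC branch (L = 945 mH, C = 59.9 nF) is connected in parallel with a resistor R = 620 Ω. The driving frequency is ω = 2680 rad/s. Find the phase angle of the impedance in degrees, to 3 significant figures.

X_L = ωL = 2530 Ω
X_C = 1/(ωC) = 6230 Ω
Branch 1: Z₁ = R = 620 Ω
Branch 2 (series LC): Z₂ = j(X_L − X_C) = −j3700 Ω
Parallel: Z = Z₁Z₂/(Z₁+Z₂), |Z| = 611 Ω, ∠Z = -9.52°

-9.52°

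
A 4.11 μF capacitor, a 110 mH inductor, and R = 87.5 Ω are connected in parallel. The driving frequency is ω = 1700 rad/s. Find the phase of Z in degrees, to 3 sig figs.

-8.16°

X_L = ωL = 187 Ω
X_C = 1/(ωC) = 143 Ω
Parallel: admittances add. Y = 1/R + 1/(jωL) + jωC
Y = (0.0114 + j0.00164) S
|Y| = 0.0115 S → |Z| = 1/|Y| = 86.6 Ω, ∠Z = −∠Y = -8.16°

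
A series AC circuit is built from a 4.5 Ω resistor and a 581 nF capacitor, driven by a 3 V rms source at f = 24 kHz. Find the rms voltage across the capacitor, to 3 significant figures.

ω = 2πf = 150800 rad/s
X_C = 1/(ωC) = 11.4 Ω
Z = 4.50 − j11.4 Ω
|Z| = √(4.50² + 11.4²) = 12.3 Ω
I = V/|Z| = 245 mA
V_C = I·|Z_C| = 0.245 × 11.4 = 2.79 V

2.79 V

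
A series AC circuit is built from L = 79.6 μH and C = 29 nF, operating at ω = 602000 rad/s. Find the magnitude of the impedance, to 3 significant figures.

9.36 Ω

X_L = ωL = 47.9 Ω
X_C = 1/(ωC) = 57.3 Ω
Net reactance X = X_L − X_C = -9.36 Ω
Z = − j9.36 Ω
|Z| = √(0² + 9.36²) = 9.36 Ω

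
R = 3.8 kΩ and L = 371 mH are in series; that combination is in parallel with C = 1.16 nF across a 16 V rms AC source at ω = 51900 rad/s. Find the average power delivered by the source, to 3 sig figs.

2.53 mW

X_L = ωL = 19300 Ω
X_C = 1/(ωC) = 16600 Ω
Branch 1 (R+jX_L): Z₁ = 3800 + j19300 Ω, |Z₁| = 19600 Ω
Branch 2 (−jX_C): Z₂ = −j16600 Ω
Parallel: Z = Z₁Z₂/(Z₁+Z₂), |Z| = 70400 Ω, ∠Z = -46.0°
I = V/|Z| = 227 μA
P = VI cos φ = 16 × 0.000227 × cos(-46.0°) = 2.53 mW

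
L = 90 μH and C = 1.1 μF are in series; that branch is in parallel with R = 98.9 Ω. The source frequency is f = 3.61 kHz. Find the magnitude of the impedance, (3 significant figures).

ω = 2πf = 22680 rad/s
X_L = ωL = 2.04 Ω
X_C = 1/(ωC) = 40.1 Ω
Branch 1: Z₁ = R = 98.9 Ω
Branch 2 (series LC): Z₂ = j(X_L − X_C) = −j38.0 Ω
Parallel: Z = Z₁Z₂/(Z₁+Z₂), |Z| = 35.5 Ω, ∠Z = -69.0°

35.5 Ω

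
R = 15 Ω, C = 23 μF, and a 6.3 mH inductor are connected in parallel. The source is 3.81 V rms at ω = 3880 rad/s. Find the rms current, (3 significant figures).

X_L = ωL = 24.4 Ω
X_C = 1/(ωC) = 11.2 Ω
Parallel: admittances add. Y = 1/R + 1/(jωL) + jωC
Y = (0.0667 + j0.0483) S
|Y| = 0.0823 S → |Z| = 1/|Y| = 12.1 Ω, ∠Z = −∠Y = -35.9°
I = V/|Z| = 3.81/12.1 = 314 mA

314 mA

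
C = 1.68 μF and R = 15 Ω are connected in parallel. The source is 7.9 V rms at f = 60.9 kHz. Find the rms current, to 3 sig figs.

5.11 A

ω = 2πf = 382600 rad/s
X_C = 1/(ωC) = 1.56 Ω
Parallel: admittances add. Y = 1/R + jωC
Y = (0.0667 + j0.643) S
|Y| = 0.646 S → |Z| = 1/|Y| = 1.55 Ω, ∠Z = −∠Y = -84.1°
I = V/|Z| = 7.9/1.55 = 5.11 A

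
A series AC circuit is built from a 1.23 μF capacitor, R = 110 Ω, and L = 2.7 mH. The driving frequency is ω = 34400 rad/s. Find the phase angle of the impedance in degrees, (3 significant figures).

X_L = ωL = 92.9 Ω
X_C = 1/(ωC) = 23.6 Ω
Net reactance X = X_L − X_C = 69.2 Ω
Z = 110 + j69.2 Ω
|Z| = √(110² + 69.2²) = 130 Ω
∠Z = arctan(69.2/110) = 32.2°

32.2°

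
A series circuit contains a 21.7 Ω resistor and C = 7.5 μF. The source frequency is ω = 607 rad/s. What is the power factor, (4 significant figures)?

0.09831

X_C = 1/(ωC) = 219.7 Ω
Z = 21.70 − j219.7 Ω
|Z| = √(21.70² + 219.7²) = 220.7 Ω
∠Z = arctan(-219.7/21.70) = -84.36°
cos φ = cos(-84.36°) = 0.09831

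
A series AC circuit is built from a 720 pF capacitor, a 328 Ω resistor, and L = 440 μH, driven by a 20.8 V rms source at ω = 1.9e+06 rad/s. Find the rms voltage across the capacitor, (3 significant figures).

X_L = ωL = 836 Ω
X_C = 1/(ωC) = 731 Ω
Net reactance X = X_L − X_C = 105 Ω
Z = 328 + j105 Ω
|Z| = √(328² + 105²) = 344 Ω
I = V/|Z| = 60.4 mA
V_C = I·|Z_C| = 0.0604 × 731 = 44.1 V

44.1 V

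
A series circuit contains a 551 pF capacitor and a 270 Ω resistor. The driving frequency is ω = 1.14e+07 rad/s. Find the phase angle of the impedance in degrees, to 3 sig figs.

-30.5°

X_C = 1/(ωC) = 159 Ω
Z = 270 − j159 Ω
|Z| = √(270² + 159²) = 313 Ω
∠Z = arctan(-159/270) = -30.5°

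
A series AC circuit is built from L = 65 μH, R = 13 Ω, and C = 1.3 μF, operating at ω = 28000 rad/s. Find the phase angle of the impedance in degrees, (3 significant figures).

-63.1°

X_L = ωL = 1.82 Ω
X_C = 1/(ωC) = 27.5 Ω
Net reactance X = X_L − X_C = -25.7 Ω
Z = 13.0 − j25.7 Ω
|Z| = √(13.0² + 25.7²) = 28.8 Ω
∠Z = arctan(-25.7/13.0) = -63.1°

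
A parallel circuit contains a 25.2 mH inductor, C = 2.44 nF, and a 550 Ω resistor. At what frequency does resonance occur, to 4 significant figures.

ω₀ = 1/√(LC) = 1/√(0.0252 × 2.44e-09) = 127500 rad/s
f₀ = ω₀/(2π) = 20.30 kHz

20.30 kHz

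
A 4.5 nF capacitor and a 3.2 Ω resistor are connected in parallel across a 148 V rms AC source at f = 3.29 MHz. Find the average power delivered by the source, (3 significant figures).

6.84 kW

ω = 2πf = 2.067e+07 rad/s
X_C = 1/(ωC) = 10.8 Ω
Parallel: admittances add. Y = 1/R + jωC
Y = (0.312 + j0.0930) S
|Y| = 0.326 S → |Z| = 1/|Y| = 3.07 Ω, ∠Z = −∠Y = -16.6°
I = V/|Z| = 48.3 A
P = VI cos φ = 148 × 48.3 × cos(-16.6°) = 6.84 kW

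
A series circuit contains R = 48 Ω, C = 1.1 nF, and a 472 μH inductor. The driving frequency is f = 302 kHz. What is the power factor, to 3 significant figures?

ω = 2πf = 1.898e+06 rad/s
X_L = ωL = 896 Ω
X_C = 1/(ωC) = 479 Ω
Net reactance X = X_L − X_C = 417 Ω
Z = 48.0 + j417 Ω
|Z| = √(48.0² + 417²) = 419 Ω
∠Z = arctan(417/48.0) = 83.4°
cos φ = cos(83.4°) = 0.114

0.114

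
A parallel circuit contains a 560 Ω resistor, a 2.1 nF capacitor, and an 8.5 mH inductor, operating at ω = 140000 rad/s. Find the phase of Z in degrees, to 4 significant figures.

X_L = ωL = 1190 Ω
X_C = 1/(ωC) = 3401 Ω
Parallel: admittances add. Y = 1/R + 1/(jωL) + jωC
Y = (0.001786 − j0.0005463) S
|Y| = 0.001867 S → |Z| = 1/|Y| = 535.5 Ω, ∠Z = −∠Y = 17.01°

17.01°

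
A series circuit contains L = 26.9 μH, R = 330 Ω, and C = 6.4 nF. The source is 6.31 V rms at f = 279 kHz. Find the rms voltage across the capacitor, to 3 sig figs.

1.69 V

ω = 2πf = 1.753e+06 rad/s
X_L = ωL = 47.2 Ω
X_C = 1/(ωC) = 89.1 Ω
Net reactance X = X_L − X_C = -42.0 Ω
Z = 330 − j42.0 Ω
|Z| = √(330² + 42.0²) = 333 Ω
I = V/|Z| = 19.0 mA
V_C = I·|Z_C| = 0.0190 × 89.1 = 1.69 V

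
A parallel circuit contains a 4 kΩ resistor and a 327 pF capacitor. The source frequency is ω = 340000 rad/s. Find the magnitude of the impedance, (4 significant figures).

X_C = 1/(ωC) = 8994 Ω
Parallel: admittances add. Y = 1/R + jωC
Y = (0.0002500 + j0.0001112) S
|Y| = 0.0002736 S → |Z| = 1/|Y| = 3655 Ω, ∠Z = −∠Y = -23.98°

3655 Ω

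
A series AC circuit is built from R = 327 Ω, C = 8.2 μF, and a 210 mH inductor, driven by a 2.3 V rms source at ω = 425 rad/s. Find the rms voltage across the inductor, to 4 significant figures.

X_L = ωL = 89.25 Ω
X_C = 1/(ωC) = 286.9 Ω
Net reactance X = X_L − X_C = -197.7 Ω
Z = 327.0 − j197.7 Ω
|Z| = √(327.0² + 197.7²) = 382.1 Ω
I = V/|Z| = 6.019 mA
V_L = I·|Z_L| = 0.006019 × 89.25 = 0.5372 V

0.5372 V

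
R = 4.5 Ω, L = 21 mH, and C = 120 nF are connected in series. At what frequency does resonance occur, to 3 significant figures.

3.17 kHz

ω₀ = 1/√(LC) = 1/√(0.021 × 1.2e-07) = 19920 rad/s
f₀ = ω₀/(2π) = 3.17 kHz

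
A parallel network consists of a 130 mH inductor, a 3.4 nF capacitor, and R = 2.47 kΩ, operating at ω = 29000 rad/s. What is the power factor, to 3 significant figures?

0.925

X_L = ωL = 3770 Ω
X_C = 1/(ωC) = 10100 Ω
Parallel: admittances add. Y = 1/R + 1/(jωL) + jωC
Y = (0.000405 − j0.000167) S
|Y| = 0.000438 S → |Z| = 1/|Y| = 2280 Ω, ∠Z = −∠Y = 22.4°
cos φ = cos(22.4°) = 0.925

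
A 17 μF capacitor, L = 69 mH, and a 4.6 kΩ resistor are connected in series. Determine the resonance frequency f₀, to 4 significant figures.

147.0 Hz

ω₀ = 1/√(LC) = 1/√(0.069 × 1.7e-05) = 923.3 rad/s
f₀ = ω₀/(2π) = 147.0 Hz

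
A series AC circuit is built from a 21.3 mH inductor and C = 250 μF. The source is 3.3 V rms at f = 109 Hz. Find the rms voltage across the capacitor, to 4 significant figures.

2.203 V

ω = 2πf = 684.9 rad/s
X_L = ωL = 14.59 Ω
X_C = 1/(ωC) = 5.841 Ω
Net reactance X = X_L − X_C = 8.747 Ω
Z = j8.747 Ω
|Z| = √(0² + 8.747²) = 8.747 Ω
I = V/|Z| = 377.3 mA
V_C = I·|Z_C| = 0.3773 × 5.841 = 2.203 V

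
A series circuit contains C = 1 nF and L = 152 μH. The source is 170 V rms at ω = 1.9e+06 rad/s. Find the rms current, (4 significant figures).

X_L = ωL = 288.8 Ω
X_C = 1/(ωC) = 526.3 Ω
Net reactance X = X_L − X_C = -237.5 Ω
Z = − j237.5 Ω
|Z| = √(0² + 237.5²) = 237.5 Ω
I = V/|Z| = 170/237.5 = 715.7 mA

715.7 mA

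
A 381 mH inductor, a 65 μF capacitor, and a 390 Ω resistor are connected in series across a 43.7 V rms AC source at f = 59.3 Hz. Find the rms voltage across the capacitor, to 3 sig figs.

4.48 V

ω = 2πf = 372.6 rad/s
X_L = ωL = 142 Ω
X_C = 1/(ωC) = 41.3 Ω
Net reactance X = X_L − X_C = 101 Ω
Z = 390 + j101 Ω
|Z| = √(390² + 101²) = 403 Ω
I = V/|Z| = 108 mA
V_C = I·|Z_C| = 0.108 × 41.3 = 4.48 V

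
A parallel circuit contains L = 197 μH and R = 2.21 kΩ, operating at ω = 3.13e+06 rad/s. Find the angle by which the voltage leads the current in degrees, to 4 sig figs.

X_L = ωL = 616.6 Ω
Parallel: admittances add. Y = 1/R + 1/(jωL)
Y = (0.0004525 − j0.001622) S
|Y| = 0.001684 S → |Z| = 1/|Y| = 593.9 Ω, ∠Z = −∠Y = 74.41°

74.41°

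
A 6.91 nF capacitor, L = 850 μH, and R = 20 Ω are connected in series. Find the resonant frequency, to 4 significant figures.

ω₀ = 1/√(LC) = 1/√(0.00085 × 6.91e-09) = 412600 rad/s
f₀ = ω₀/(2π) = 65.67 kHz

65.67 kHz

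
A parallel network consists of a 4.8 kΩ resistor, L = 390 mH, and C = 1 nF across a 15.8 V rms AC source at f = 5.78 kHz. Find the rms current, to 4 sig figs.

3.336 mA

ω = 2πf = 36320 rad/s
X_L = ωL = 14160 Ω
X_C = 1/(ωC) = 27540 Ω
Parallel: admittances add. Y = 1/R + 1/(jωL) + jωC
Y = (0.0002083 − j3.429e-05) S
|Y| = 0.0002111 S → |Z| = 1/|Y| = 4736 Ω, ∠Z = −∠Y = 9.346°
I = V/|Z| = 15.8/4736 = 3.336 mA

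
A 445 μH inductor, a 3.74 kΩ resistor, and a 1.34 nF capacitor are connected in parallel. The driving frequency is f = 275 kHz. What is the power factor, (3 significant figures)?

0.255

ω = 2πf = 1.728e+06 rad/s
X_L = ωL = 769 Ω
X_C = 1/(ωC) = 432 Ω
Parallel: admittances add. Y = 1/R + 1/(jωL) + jωC
Y = (0.000267 + j0.00101) S
|Y| = 0.00105 S → |Z| = 1/|Y| = 953 Ω, ∠Z = −∠Y = -75.2°
cos φ = cos(-75.2°) = 0.255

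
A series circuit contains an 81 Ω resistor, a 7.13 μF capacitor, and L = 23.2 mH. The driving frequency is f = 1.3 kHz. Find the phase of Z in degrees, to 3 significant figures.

ω = 2πf = 8168 rad/s
X_L = ωL = 190 Ω
X_C = 1/(ωC) = 17.2 Ω
Net reactance X = X_L − X_C = 172 Ω
Z = 81.0 + j172 Ω
|Z| = √(81.0² + 172²) = 190 Ω
∠Z = arctan(172/81.0) = 64.8°

64.8°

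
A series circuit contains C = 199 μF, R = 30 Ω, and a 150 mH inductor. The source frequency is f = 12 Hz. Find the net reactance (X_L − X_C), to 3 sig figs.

-55.3 Ω

ω = 2πf = 75.40 rad/s
X_L = ωL = 11.3 Ω
X_C = 1/(ωC) = 66.6 Ω
X = 11.3 − 66.6 = -55.3 Ω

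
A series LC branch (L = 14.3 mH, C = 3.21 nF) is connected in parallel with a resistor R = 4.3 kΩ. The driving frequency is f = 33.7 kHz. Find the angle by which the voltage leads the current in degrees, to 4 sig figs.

ω = 2πf = 211700 rad/s
X_L = ωL = 3028 Ω
X_C = 1/(ωC) = 1471 Ω
Branch 1: Z₁ = R = 4300 Ω
Branch 2 (series LC): Z₂ = j(X_L − X_C) = j1557 Ω
Parallel: Z = Z₁Z₂/(Z₁+Z₂), |Z| = 1464 Ω, ∠Z = 70.10°

70.10°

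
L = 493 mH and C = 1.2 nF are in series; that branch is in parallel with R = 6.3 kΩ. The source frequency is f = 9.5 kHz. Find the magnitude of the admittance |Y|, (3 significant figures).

171 μS

ω = 2πf = 59690 rad/s
X_L = ωL = 29400 Ω
X_C = 1/(ωC) = 14000 Ω
Branch 1: Z₁ = R = 6300 Ω
Branch 2 (series LC): Z₂ = j(X_L − X_C) = j15500 Ω
Parallel: Z = Z₁Z₂/(Z₁+Z₂), |Z| = 5830 Ω, ∠Z = 22.2°
|Y| = 1/|Z| = 171 μS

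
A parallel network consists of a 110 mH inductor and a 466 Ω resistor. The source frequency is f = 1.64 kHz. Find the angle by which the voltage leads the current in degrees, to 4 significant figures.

22.35°

ω = 2πf = 10300 rad/s
X_L = ωL = 1133 Ω
Parallel: admittances add. Y = 1/R + 1/(jωL)
Y = (0.002146 − j0.0008822) S
|Y| = 0.002320 S → |Z| = 1/|Y| = 431.0 Ω, ∠Z = −∠Y = 22.35°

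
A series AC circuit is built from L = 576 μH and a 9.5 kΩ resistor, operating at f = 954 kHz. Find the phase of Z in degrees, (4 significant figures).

19.97°

ω = 2πf = 5.994e+06 rad/s
X_L = ωL = 3453 Ω
Z = 9500 + j3453 Ω
|Z| = √(9500² + 3453²) = 10110 Ω
∠Z = arctan(3453/9500) = 19.97°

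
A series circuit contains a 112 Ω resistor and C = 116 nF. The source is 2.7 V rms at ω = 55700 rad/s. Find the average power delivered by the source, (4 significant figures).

22.37 mW

X_C = 1/(ωC) = 154.8 Ω
Z = 112.0 − j154.8 Ω
|Z| = √(112.0² + 154.8²) = 191.0 Ω
∠Z = arctan(-154.8/112.0) = -54.11°
I = V/|Z| = 14.13 mA
P = VI cos φ = 2.7 × 0.01413 × cos(-54.11°) = 22.37 mW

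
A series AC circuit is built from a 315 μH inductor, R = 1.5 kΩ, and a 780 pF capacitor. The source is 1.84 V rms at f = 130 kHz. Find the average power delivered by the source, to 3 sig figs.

1.28 mW

ω = 2πf = 816800 rad/s
X_L = ωL = 257 Ω
X_C = 1/(ωC) = 1570 Ω
Net reactance X = X_L − X_C = -1310 Ω
Z = 1500 − j1310 Ω
|Z| = √(1500² + 1310²) = 1990 Ω
∠Z = arctan(-1310/1500) = -41.2°
I = V/|Z| = 923 μA
P = VI cos φ = 1.84 × 0.000923 × cos(-41.2°) = 1.28 mW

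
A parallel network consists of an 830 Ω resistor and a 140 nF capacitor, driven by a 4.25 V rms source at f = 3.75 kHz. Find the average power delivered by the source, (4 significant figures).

ω = 2πf = 23560 rad/s
X_C = 1/(ωC) = 303.2 Ω
Parallel: admittances add. Y = 1/R + jωC
Y = (0.001205 + j0.003299) S
|Y| = 0.003512 S → |Z| = 1/|Y| = 284.8 Ω, ∠Z = −∠Y = -69.94°
I = V/|Z| = 14.93 mA
P = VI cos φ = 4.25 × 0.01493 × cos(-69.94°) = 21.76 mW

21.76 mW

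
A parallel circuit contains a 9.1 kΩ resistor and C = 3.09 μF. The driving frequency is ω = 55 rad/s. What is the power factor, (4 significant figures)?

0.5430

X_C = 1/(ωC) = 5884 Ω
Parallel: admittances add. Y = 1/R + jωC
Y = (0.0001099 + j0.0001700) S
|Y| = 0.0002024 S → |Z| = 1/|Y| = 4941 Ω, ∠Z = −∠Y = -57.11°
cos φ = cos(-57.11°) = 0.5430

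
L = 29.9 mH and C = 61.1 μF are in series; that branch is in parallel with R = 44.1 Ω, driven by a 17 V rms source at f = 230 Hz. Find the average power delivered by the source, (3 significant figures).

ω = 2πf = 1445 rad/s
X_L = ωL = 43.2 Ω
X_C = 1/(ωC) = 11.3 Ω
Branch 1: Z₁ = R = 44.1 Ω
Branch 2 (series LC): Z₂ = j(X_L − X_C) = j31.9 Ω
Parallel: Z = Z₁Z₂/(Z₁+Z₂), |Z| = 25.8 Ω, ∠Z = 54.1°
I = V/|Z| = 658 mA
P = VI cos φ = 17 × 0.658 × cos(54.1°) = 6.55 W

6.55 W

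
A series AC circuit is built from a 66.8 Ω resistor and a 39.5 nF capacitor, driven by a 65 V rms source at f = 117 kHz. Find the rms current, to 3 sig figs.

ω = 2πf = 735100 rad/s
X_C = 1/(ωC) = 34.4 Ω
Z = 66.8 − j34.4 Ω
|Z| = √(66.8² + 34.4²) = 75.2 Ω
I = V/|Z| = 65/75.2 = 865 mA

865 mA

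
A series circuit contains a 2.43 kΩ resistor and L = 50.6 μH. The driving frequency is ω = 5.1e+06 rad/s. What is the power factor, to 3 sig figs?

X_L = ωL = 258 Ω
Z = 2430 + j258 Ω
|Z| = √(2430² + 258²) = 2440 Ω
∠Z = arctan(258/2430) = 6.06°
cos φ = cos(6.06°) = 0.994

0.994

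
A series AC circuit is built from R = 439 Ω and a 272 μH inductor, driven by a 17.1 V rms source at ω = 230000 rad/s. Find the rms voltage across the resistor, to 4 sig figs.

X_L = ωL = 62.56 Ω
Z = 439.0 + j62.56 Ω
|Z| = √(439.0² + 62.56²) = 443.4 Ω
I = V/|Z| = 38.56 mA
V_R = I·|Z_R| = 0.03856 × 439.0 = 16.93 V

16.93 V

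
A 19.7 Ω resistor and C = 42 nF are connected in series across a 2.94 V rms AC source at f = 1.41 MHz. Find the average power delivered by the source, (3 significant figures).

ω = 2πf = 8.859e+06 rad/s
X_C = 1/(ωC) = 2.69 Ω
Z = 19.7 − j2.69 Ω
|Z| = √(19.7² + 2.69²) = 19.9 Ω
∠Z = arctan(-2.69/19.7) = -7.77°
I = V/|Z| = 148 mA
P = VI cos φ = 2.94 × 0.148 × cos(-7.77°) = 431 mW

431 mW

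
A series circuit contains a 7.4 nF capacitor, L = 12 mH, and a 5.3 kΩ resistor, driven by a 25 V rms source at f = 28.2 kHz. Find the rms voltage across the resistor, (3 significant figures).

24.2 V

ω = 2πf = 177200 rad/s
X_L = ωL = 2130 Ω
X_C = 1/(ωC) = 763 Ω
Net reactance X = X_L − X_C = 1360 Ω
Z = 5300 + j1360 Ω
|Z| = √(5300² + 1360²) = 5470 Ω
I = V/|Z| = 4.57 mA
V_R = I·|Z_R| = 0.00457 × 5300 = 24.2 V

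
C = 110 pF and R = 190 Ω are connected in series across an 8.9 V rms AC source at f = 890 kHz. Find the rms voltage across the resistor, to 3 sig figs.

1.03 V

ω = 2πf = 5.592e+06 rad/s
X_C = 1/(ωC) = 1630 Ω
Z = 190 − j1630 Ω
|Z| = √(190² + 1630²) = 1640 Ω
I = V/|Z| = 5.44 mA
V_R = I·|Z_R| = 0.00544 × 190 = 1.03 V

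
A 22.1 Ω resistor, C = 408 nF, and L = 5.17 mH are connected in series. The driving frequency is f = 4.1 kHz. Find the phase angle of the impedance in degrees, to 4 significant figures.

59.85°

ω = 2πf = 25760 rad/s
X_L = ωL = 133.2 Ω
X_C = 1/(ωC) = 95.14 Ω
Net reactance X = X_L − X_C = 38.04 Ω
Z = 22.10 + j38.04 Ω
|Z| = √(22.10² + 38.04²) = 44.00 Ω
∠Z = arctan(38.04/22.10) = 59.85°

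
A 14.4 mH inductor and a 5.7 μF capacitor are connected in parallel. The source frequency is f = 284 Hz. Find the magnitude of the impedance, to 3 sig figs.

ω = 2πf = 1784 rad/s
X_L = ωL = 25.7 Ω
X_C = 1/(ωC) = 98.3 Ω
Parallel: admittances add. Y = 1/(jωL) + jωC
Y = (0 − j0.0287) S
|Y| = 0.0287 S → |Z| = 1/|Y| = 34.8 Ω, ∠Z = −∠Y = 90.0°

34.8 Ω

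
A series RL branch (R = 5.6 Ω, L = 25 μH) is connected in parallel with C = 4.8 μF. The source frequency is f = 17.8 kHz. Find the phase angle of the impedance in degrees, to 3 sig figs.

-72.9°

ω = 2πf = 111800 rad/s
X_L = ωL = 2.80 Ω
X_C = 1/(ωC) = 1.86 Ω
Branch 1 (R+jX_L): Z₁ = 5.60 + j2.80 Ω, |Z₁| = 6.26 Ω
Branch 2 (−jX_C): Z₂ = −j1.86 Ω
Parallel: Z = Z₁Z₂/(Z₁+Z₂), |Z| = 2.05 Ω, ∠Z = -72.9°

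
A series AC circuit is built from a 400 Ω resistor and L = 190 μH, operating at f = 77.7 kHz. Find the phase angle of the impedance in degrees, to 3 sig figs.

13.1°

ω = 2πf = 488200 rad/s
X_L = ωL = 92.8 Ω
Z = 400 + j92.8 Ω
|Z| = √(400² + 92.8²) = 411 Ω
∠Z = arctan(92.8/400) = 13.1°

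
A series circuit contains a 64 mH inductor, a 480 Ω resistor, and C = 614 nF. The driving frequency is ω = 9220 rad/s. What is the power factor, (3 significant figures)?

0.758

X_L = ωL = 590 Ω
X_C = 1/(ωC) = 177 Ω
Net reactance X = X_L − X_C = 413 Ω
Z = 480 + j413 Ω
|Z| = √(480² + 413²) = 634 Ω
∠Z = arctan(413/480) = 40.7°
cos φ = cos(40.7°) = 0.758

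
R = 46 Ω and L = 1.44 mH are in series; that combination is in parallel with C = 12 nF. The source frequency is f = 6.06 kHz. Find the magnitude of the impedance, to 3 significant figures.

73.4 Ω

ω = 2πf = 38080 rad/s
X_L = ωL = 54.8 Ω
X_C = 1/(ωC) = 2190 Ω
Branch 1 (R+jX_L): Z₁ = 46.0 + j54.8 Ω, |Z₁| = 71.6 Ω
Branch 2 (−jX_C): Z₂ = −j2190 Ω
Parallel: Z = Z₁Z₂/(Z₁+Z₂), |Z| = 73.4 Ω, ∠Z = 48.8°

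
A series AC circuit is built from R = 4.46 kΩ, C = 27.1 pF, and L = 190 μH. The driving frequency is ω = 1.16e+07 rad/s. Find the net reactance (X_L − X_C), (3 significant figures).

-977 Ω

X_L = ωL = 2200 Ω
X_C = 1/(ωC) = 3180 Ω
X = 2200 − 3180 = -977 Ω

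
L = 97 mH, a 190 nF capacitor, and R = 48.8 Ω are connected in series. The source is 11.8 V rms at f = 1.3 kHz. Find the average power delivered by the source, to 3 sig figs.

280 mW

ω = 2πf = 8168 rad/s
X_L = ωL = 792 Ω
X_C = 1/(ωC) = 644 Ω
Net reactance X = X_L − X_C = 148 Ω
Z = 48.8 + j148 Ω
|Z| = √(48.8² + 148²) = 156 Ω
∠Z = arctan(148/48.8) = 71.7°
I = V/|Z| = 75.7 mA
P = VI cos φ = 11.8 × 0.0757 × cos(71.7°) = 280 mW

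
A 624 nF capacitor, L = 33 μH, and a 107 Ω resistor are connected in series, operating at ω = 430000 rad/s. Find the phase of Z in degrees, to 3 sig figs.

X_L = ωL = 14.2 Ω
X_C = 1/(ωC) = 3.73 Ω
Net reactance X = X_L − X_C = 10.5 Ω
Z = 107 + j10.5 Ω
|Z| = √(107² + 10.5²) = 108 Ω
∠Z = arctan(10.5/107) = 5.58°

5.58°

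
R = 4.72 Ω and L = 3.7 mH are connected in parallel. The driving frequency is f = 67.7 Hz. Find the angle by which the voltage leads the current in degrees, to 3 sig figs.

71.6°

ω = 2πf = 425.4 rad/s
X_L = ωL = 1.57 Ω
Parallel: admittances add. Y = 1/R + 1/(jωL)
Y = (0.212 − j0.635) S
|Y| = 0.670 S → |Z| = 1/|Y| = 1.49 Ω, ∠Z = −∠Y = 71.6°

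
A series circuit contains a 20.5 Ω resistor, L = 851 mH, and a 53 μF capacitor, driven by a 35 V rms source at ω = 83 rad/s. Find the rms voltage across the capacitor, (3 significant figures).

50.3 V

X_L = ωL = 70.6 Ω
X_C = 1/(ωC) = 227 Ω
Net reactance X = X_L − X_C = -157 Ω
Z = 20.5 − j157 Ω
|Z| = √(20.5² + 157²) = 158 Ω
I = V/|Z| = 221 mA
V_C = I·|Z_C| = 0.221 × 227 = 50.3 V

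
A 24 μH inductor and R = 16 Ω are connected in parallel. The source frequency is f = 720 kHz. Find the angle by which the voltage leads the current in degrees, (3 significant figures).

8.38°

ω = 2πf = 4.524e+06 rad/s
X_L = ωL = 109 Ω
Parallel: admittances add. Y = 1/R + 1/(jωL)
Y = (0.0625 − j0.00921) S
|Y| = 0.0632 S → |Z| = 1/|Y| = 15.8 Ω, ∠Z = −∠Y = 8.38°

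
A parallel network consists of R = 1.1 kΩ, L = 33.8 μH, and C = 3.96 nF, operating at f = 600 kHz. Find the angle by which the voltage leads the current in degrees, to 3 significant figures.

-82.7°

ω = 2πf = 3.77e+06 rad/s
X_L = ωL = 127 Ω
X_C = 1/(ωC) = 67.0 Ω
Parallel: admittances add. Y = 1/R + 1/(jωL) + jωC
Y = (0.000909 + j0.00708) S
|Y| = 0.00714 S → |Z| = 1/|Y| = 140 Ω, ∠Z = −∠Y = -82.7°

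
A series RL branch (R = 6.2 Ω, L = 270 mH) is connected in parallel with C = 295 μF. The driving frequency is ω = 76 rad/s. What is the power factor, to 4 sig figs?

X_L = ωL = 20.52 Ω
X_C = 1/(ωC) = 44.60 Ω
Branch 1 (R+jX_L): Z₁ = 6.200 + j20.52 Ω, |Z₁| = 21.44 Ω
Branch 2 (−jX_C): Z₂ = −j44.60 Ω
Parallel: Z = Z₁Z₂/(Z₁+Z₂), |Z| = 38.45 Ω, ∠Z = 58.75°
cos φ = cos(58.75°) = 0.5188

0.5188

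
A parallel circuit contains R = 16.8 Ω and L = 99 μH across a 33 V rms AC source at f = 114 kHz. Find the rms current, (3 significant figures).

ω = 2πf = 716300 rad/s
X_L = ωL = 70.9 Ω
Parallel: admittances add. Y = 1/R + 1/(jωL)
Y = (0.0595 − j0.0141) S
|Y| = 0.0612 S → |Z| = 1/|Y| = 16.3 Ω, ∠Z = −∠Y = 13.3°
I = V/|Z| = 33/16.3 = 2.02 A

2.02 A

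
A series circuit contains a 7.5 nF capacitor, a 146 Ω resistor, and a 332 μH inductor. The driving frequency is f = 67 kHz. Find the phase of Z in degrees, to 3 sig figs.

-50.5°

ω = 2πf = 421000 rad/s
X_L = ωL = 140 Ω
X_C = 1/(ωC) = 317 Ω
Net reactance X = X_L − X_C = -177 Ω
Z = 146 − j177 Ω
|Z| = √(146² + 177²) = 229 Ω
∠Z = arctan(-177/146) = -50.5°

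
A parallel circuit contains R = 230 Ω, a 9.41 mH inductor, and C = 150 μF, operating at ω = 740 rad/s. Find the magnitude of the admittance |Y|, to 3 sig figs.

32.9 mS

X_L = ωL = 6.96 Ω
X_C = 1/(ωC) = 9.01 Ω
Parallel: admittances add. Y = 1/R + 1/(jωL) + jωC
Y = (0.00435 − j0.0326) S
|Y| = 0.0329 S → |Z| = 1/|Y| = 30.4 Ω, ∠Z = −∠Y = 82.4°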